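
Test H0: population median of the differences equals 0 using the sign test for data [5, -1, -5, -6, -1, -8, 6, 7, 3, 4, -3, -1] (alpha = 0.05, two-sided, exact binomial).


Step 1: Discard zero differences. Original n = 12; n_eff = number of nonzero differences = 12.
Nonzero differences (with sign): +5, -1, -5, -6, -1, -8, +6, +7, +3, +4, -3, -1
Step 2: Count signs: positive = 5, negative = 7.
Step 3: Under H0: P(positive) = 0.5, so the number of positives S ~ Bin(12, 0.5).
Step 4: Two-sided exact p-value = sum of Bin(12,0.5) probabilities at or below the observed probability = 0.774414.
Step 5: alpha = 0.05. fail to reject H0.

n_eff = 12, pos = 5, neg = 7, p = 0.774414, fail to reject H0.


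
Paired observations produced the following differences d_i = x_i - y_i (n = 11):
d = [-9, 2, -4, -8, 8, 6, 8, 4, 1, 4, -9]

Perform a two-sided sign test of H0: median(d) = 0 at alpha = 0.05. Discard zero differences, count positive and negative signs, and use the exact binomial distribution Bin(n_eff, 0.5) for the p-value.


Step 1: Discard zero differences. Original n = 11; n_eff = number of nonzero differences = 11.
Nonzero differences (with sign): -9, +2, -4, -8, +8, +6, +8, +4, +1, +4, -9
Step 2: Count signs: positive = 7, negative = 4.
Step 3: Under H0: P(positive) = 0.5, so the number of positives S ~ Bin(11, 0.5).
Step 4: Two-sided exact p-value = sum of Bin(11,0.5) probabilities at or below the observed probability = 0.548828.
Step 5: alpha = 0.05. fail to reject H0.

n_eff = 11, pos = 7, neg = 4, p = 0.548828, fail to reject H0.


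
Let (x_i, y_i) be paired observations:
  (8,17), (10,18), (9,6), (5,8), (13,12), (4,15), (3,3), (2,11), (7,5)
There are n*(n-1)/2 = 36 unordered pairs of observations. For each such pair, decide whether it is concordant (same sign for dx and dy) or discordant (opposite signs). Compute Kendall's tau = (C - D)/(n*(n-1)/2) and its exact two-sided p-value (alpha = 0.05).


Step 1: Enumerate the 36 unordered pairs (i,j) with i<j and classify each by sign(x_j-x_i) * sign(y_j-y_i).
  (1,2):dx=+2,dy=+1->C; (1,3):dx=+1,dy=-11->D; (1,4):dx=-3,dy=-9->C; (1,5):dx=+5,dy=-5->D
  (1,6):dx=-4,dy=-2->C; (1,7):dx=-5,dy=-14->C; (1,8):dx=-6,dy=-6->C; (1,9):dx=-1,dy=-12->C
  (2,3):dx=-1,dy=-12->C; (2,4):dx=-5,dy=-10->C; (2,5):dx=+3,dy=-6->D; (2,6):dx=-6,dy=-3->C
  (2,7):dx=-7,dy=-15->C; (2,8):dx=-8,dy=-7->C; (2,9):dx=-3,dy=-13->C; (3,4):dx=-4,dy=+2->D
  (3,5):dx=+4,dy=+6->C; (3,6):dx=-5,dy=+9->D; (3,7):dx=-6,dy=-3->C; (3,8):dx=-7,dy=+5->D
  (3,9):dx=-2,dy=-1->C; (4,5):dx=+8,dy=+4->C; (4,6):dx=-1,dy=+7->D; (4,7):dx=-2,dy=-5->C
  (4,8):dx=-3,dy=+3->D; (4,9):dx=+2,dy=-3->D; (5,6):dx=-9,dy=+3->D; (5,7):dx=-10,dy=-9->C
  (5,8):dx=-11,dy=-1->C; (5,9):dx=-6,dy=-7->C; (6,7):dx=-1,dy=-12->C; (6,8):dx=-2,dy=-4->C
  (6,9):dx=+3,dy=-10->D; (7,8):dx=-1,dy=+8->D; (7,9):dx=+4,dy=+2->C; (8,9):dx=+5,dy=-6->D
Step 2: C = 23, D = 13, total pairs = 36.
Step 3: tau = (C - D)/(n(n-1)/2) = (23 - 13)/36 = 0.277778.
Step 4: Exact two-sided p-value (enumerate n! = 362880 permutations of y under H0): p = 0.358488.
Step 5: alpha = 0.05. fail to reject H0.

tau_b = 0.2778 (C=23, D=13), p = 0.358488, fail to reject H0.


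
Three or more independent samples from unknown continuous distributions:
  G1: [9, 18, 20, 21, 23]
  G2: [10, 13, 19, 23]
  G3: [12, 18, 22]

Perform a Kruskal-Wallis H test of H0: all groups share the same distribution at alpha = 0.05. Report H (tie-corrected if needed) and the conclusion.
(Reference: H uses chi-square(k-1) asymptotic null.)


Step 1: Combine all N = 12 observations and assign midranks.
sorted (value, group, rank): (9,G1,1), (10,G2,2), (12,G3,3), (13,G2,4), (18,G1,5.5), (18,G3,5.5), (19,G2,7), (20,G1,8), (21,G1,9), (22,G3,10), (23,G1,11.5), (23,G2,11.5)
Step 2: Sum ranks within each group.
R_1 = 35 (n_1 = 5)
R_2 = 24.5 (n_2 = 4)
R_3 = 18.5 (n_3 = 3)
Step 3: H = 12/(N(N+1)) * sum(R_i^2/n_i) - 3(N+1)
     = 12/(12*13) * (35^2/5 + 24.5^2/4 + 18.5^2/3) - 3*13
     = 0.076923 * 509.146 - 39
     = 0.165064.
Step 4: Ties present; correction factor C = 1 - 12/(12^3 - 12) = 0.993007. Corrected H = 0.165064 / 0.993007 = 0.166227.
Step 5: Under H0, H ~ chi^2(2); p-value = 0.920247.
Step 6: alpha = 0.05. fail to reject H0.

H = 0.1662, df = 2, p = 0.920247, fail to reject H0.


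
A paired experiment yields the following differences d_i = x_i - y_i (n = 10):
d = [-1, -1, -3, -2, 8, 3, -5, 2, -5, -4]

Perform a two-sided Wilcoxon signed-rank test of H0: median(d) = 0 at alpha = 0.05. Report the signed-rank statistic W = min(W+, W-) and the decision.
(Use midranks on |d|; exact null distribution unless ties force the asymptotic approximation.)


Step 1: Drop any zero differences (none here) and take |d_i|.
|d| = [1, 1, 3, 2, 8, 3, 5, 2, 5, 4]
Step 2: Midrank |d_i| (ties get averaged ranks).
ranks: |1|->1.5, |1|->1.5, |3|->5.5, |2|->3.5, |8|->10, |3|->5.5, |5|->8.5, |2|->3.5, |5|->8.5, |4|->7
Step 3: Attach original signs; sum ranks with positive sign and with negative sign.
W+ = 10 + 5.5 + 3.5 = 19
W- = 1.5 + 1.5 + 5.5 + 3.5 + 8.5 + 8.5 + 7 = 36
(Check: W+ + W- = 55 should equal n(n+1)/2 = 55.)
Step 4: Test statistic W = min(W+, W-) = 19.
Step 5: Ties in |d|, so use the tie-corrected normal approximation.
        E[W] = n(n+1)/4 = 10*11/4 = 27.5.
        Tie groups: |d|=1 (t=2), |d|=2 (t=2), |d|=3 (t=2), |d|=5 (t=2); sum(t^3 - t) = 24.
        Var[W] = n(n+1)(2n+1)/24 - sum(t^3-t)/48 = 2310/24 - 24/48 = 95.75.
        z = (W - E[W]) / sqrt(Var[W]) = (19 - 27.5) / 9.7852 = -0.8687.
        Two-sided p = 2*Phi(z) = 0.385033.
Step 6: alpha = 0.05. fail to reject H0.

W+ = 19, W- = 36, W = min = 19, p = 0.385033, fail to reject H0.


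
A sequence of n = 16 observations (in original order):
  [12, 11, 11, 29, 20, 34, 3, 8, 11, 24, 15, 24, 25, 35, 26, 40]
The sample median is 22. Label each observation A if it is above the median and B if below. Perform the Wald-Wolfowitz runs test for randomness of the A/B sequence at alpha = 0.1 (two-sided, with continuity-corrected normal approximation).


Step 1: Compute median = 22; label A = above, B = below.
Labels in order: BBBABABBBABAAAAA  (n_A = 8, n_B = 8)
Step 2: Count runs R = 8.
Step 3: Under H0 (random ordering), E[R] = 2*n_A*n_B/(n_A+n_B) + 1 = 2*8*8/16 + 1 = 9.0000.
        Var[R] = 2*n_A*n_B*(2*n_A*n_B - n_A - n_B) / ((n_A+n_B)^2 * (n_A+n_B-1)) = 14336/3840 = 3.7333.
        SD[R] = 1.9322.
Step 4: Continuity-corrected z = (R + 0.5 - E[R]) / SD[R] = (8 + 0.5 - 9.0000) / 1.9322 = -0.2588.
Step 5: Two-sided p-value via normal approximation = 2*(1 - Phi(|z|)) = 0.795809.
Step 6: alpha = 0.1. fail to reject H0.

R = 8, z = -0.2588, p = 0.795809, fail to reject H0.


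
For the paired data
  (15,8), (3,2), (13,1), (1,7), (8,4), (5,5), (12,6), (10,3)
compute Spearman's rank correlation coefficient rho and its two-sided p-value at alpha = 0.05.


Step 1: Rank x and y separately (midranks; no ties here).
rank(x): 15->8, 3->2, 13->7, 1->1, 8->4, 5->3, 12->6, 10->5
rank(y): 8->8, 2->2, 1->1, 7->7, 4->4, 5->5, 6->6, 3->3
Step 2: d_i = R_x(i) - R_y(i); compute d_i^2.
  (8-8)^2=0, (2-2)^2=0, (7-1)^2=36, (1-7)^2=36, (4-4)^2=0, (3-5)^2=4, (6-6)^2=0, (5-3)^2=4
sum(d^2) = 80.
Step 3: rho = 1 - 6*80 / (8*(8^2 - 1)) = 1 - 480/504 = 0.047619.
Step 4: Under H0, t = rho * sqrt((n-2)/(1-rho^2)) = 0.1168 ~ t(6).
Step 5: Two-sided p-value from the t-distribution with 6 df = 0.910849.
Step 6: alpha = 0.05. fail to reject H0.

rho = 0.0476, p = 0.910849, fail to reject H0 at alpha = 0.05.


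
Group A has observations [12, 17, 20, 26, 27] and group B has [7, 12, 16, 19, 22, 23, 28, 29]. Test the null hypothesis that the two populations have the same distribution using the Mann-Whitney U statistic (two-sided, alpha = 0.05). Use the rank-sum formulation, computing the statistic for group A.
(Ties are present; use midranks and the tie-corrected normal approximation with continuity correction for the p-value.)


Step 1: Combine and sort all 13 observations; assign midranks.
sorted (value, group): (7,Y), (12,X), (12,Y), (16,Y), (17,X), (19,Y), (20,X), (22,Y), (23,Y), (26,X), (27,X), (28,Y), (29,Y)
ranks: 7->1, 12->2.5, 12->2.5, 16->4, 17->5, 19->6, 20->7, 22->8, 23->9, 26->10, 27->11, 28->12, 29->13
Step 2: Rank sum for X: R1 = 2.5 + 5 + 7 + 10 + 11 = 35.5.
Step 3: U_X = R1 - n1(n1+1)/2 = 35.5 - 5*6/2 = 35.5 - 15 = 20.5.
       U_Y = n1*n2 - U_X = 40 - 20.5 = 19.5.
Step 4: Ties are present, so use the tie-corrected normal approximation (with continuity correction) for the p-value.
Step 5: p-value = 1.000000; compare to alpha = 0.05. fail to reject H0.

U_X = 20.5, p = 1.000000, fail to reject H0 at alpha = 0.05.


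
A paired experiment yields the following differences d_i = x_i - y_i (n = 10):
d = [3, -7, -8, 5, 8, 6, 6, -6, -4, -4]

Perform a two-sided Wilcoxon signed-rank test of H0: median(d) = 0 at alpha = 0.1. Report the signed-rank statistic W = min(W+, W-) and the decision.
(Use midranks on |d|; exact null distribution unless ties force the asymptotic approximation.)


Step 1: Drop any zero differences (none here) and take |d_i|.
|d| = [3, 7, 8, 5, 8, 6, 6, 6, 4, 4]
Step 2: Midrank |d_i| (ties get averaged ranks).
ranks: |3|->1, |7|->8, |8|->9.5, |5|->4, |8|->9.5, |6|->6, |6|->6, |6|->6, |4|->2.5, |4|->2.5
Step 3: Attach original signs; sum ranks with positive sign and with negative sign.
W+ = 1 + 4 + 9.5 + 6 + 6 = 26.5
W- = 8 + 9.5 + 6 + 2.5 + 2.5 = 28.5
(Check: W+ + W- = 55 should equal n(n+1)/2 = 55.)
Step 4: Test statistic W = min(W+, W-) = 26.5.
Step 5: Ties in |d|, so use the tie-corrected normal approximation.
        E[W] = n(n+1)/4 = 10*11/4 = 27.5.
        Tie groups: |d|=4 (t=2), |d|=6 (t=3), |d|=8 (t=2); sum(t^3 - t) = 36.
        Var[W] = n(n+1)(2n+1)/24 - sum(t^3-t)/48 = 2310/24 - 36/48 = 95.5.
        z = (W - E[W]) / sqrt(Var[W]) = (26.5 - 27.5) / 9.7724 = -0.1023.
        Two-sided p = 2*Phi(z) = 0.918496.
Step 6: alpha = 0.1. fail to reject H0.

W+ = 26.5, W- = 28.5, W = min = 26.5, p = 0.918496, fail to reject H0.


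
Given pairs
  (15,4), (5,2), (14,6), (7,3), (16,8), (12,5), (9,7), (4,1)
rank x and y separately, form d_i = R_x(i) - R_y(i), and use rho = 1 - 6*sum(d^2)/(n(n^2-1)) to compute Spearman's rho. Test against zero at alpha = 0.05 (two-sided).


Step 1: Rank x and y separately (midranks; no ties here).
rank(x): 15->7, 5->2, 14->6, 7->3, 16->8, 12->5, 9->4, 4->1
rank(y): 4->4, 2->2, 6->6, 3->3, 8->8, 5->5, 7->7, 1->1
Step 2: d_i = R_x(i) - R_y(i); compute d_i^2.
  (7-4)^2=9, (2-2)^2=0, (6-6)^2=0, (3-3)^2=0, (8-8)^2=0, (5-5)^2=0, (4-7)^2=9, (1-1)^2=0
sum(d^2) = 18.
Step 3: rho = 1 - 6*18 / (8*(8^2 - 1)) = 1 - 108/504 = 0.785714.
Step 4: Under H0, t = rho * sqrt((n-2)/(1-rho^2)) = 3.1113 ~ t(6).
Step 5: Two-sided p-value from the t-distribution with 6 df = 0.020815.
Step 6: alpha = 0.05. reject H0.

rho = 0.7857, p = 0.020815, reject H0 at alpha = 0.05.


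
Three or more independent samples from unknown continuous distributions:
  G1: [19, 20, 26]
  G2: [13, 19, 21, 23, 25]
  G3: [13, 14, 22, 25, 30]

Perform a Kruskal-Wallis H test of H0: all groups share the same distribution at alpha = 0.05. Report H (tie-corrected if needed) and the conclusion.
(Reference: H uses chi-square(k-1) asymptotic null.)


Step 1: Combine all N = 13 observations and assign midranks.
sorted (value, group, rank): (13,G2,1.5), (13,G3,1.5), (14,G3,3), (19,G1,4.5), (19,G2,4.5), (20,G1,6), (21,G2,7), (22,G3,8), (23,G2,9), (25,G2,10.5), (25,G3,10.5), (26,G1,12), (30,G3,13)
Step 2: Sum ranks within each group.
R_1 = 22.5 (n_1 = 3)
R_2 = 32.5 (n_2 = 5)
R_3 = 36 (n_3 = 5)
Step 3: H = 12/(N(N+1)) * sum(R_i^2/n_i) - 3(N+1)
     = 12/(13*14) * (22.5^2/3 + 32.5^2/5 + 36^2/5) - 3*14
     = 0.065934 * 639.2 - 42
     = 0.145055.
Step 4: Ties present; correction factor C = 1 - 18/(13^3 - 13) = 0.991758. Corrected H = 0.145055 / 0.991758 = 0.146260.
Step 5: Under H0, H ~ chi^2(2); p-value = 0.929480.
Step 6: alpha = 0.05. fail to reject H0.

H = 0.1463, df = 2, p = 0.929480, fail to reject H0.


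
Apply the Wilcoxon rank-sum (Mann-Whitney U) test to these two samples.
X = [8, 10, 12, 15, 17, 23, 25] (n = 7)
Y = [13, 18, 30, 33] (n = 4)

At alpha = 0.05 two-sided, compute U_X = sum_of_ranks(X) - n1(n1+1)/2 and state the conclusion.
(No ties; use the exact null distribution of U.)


Step 1: Combine and sort all 11 observations; assign midranks.
sorted (value, group): (8,X), (10,X), (12,X), (13,Y), (15,X), (17,X), (18,Y), (23,X), (25,X), (30,Y), (33,Y)
ranks: 8->1, 10->2, 12->3, 13->4, 15->5, 17->6, 18->7, 23->8, 25->9, 30->10, 33->11
Step 2: Rank sum for X: R1 = 1 + 2 + 3 + 5 + 6 + 8 + 9 = 34.
Step 3: U_X = R1 - n1(n1+1)/2 = 34 - 7*8/2 = 34 - 28 = 6.
       U_Y = n1*n2 - U_X = 28 - 6 = 22.
Step 4: No ties, so the exact null distribution of U (based on enumerating the C(11,7) = 330 equally likely rank assignments) gives the two-sided p-value.
Step 5: p-value = 0.163636; compare to alpha = 0.05. fail to reject H0.

U_X = 6, p = 0.163636, fail to reject H0 at alpha = 0.05.


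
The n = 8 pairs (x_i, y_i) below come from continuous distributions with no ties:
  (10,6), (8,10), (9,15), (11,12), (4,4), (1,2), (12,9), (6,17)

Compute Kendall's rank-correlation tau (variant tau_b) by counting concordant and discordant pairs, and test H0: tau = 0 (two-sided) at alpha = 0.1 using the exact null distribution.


Step 1: Enumerate the 28 unordered pairs (i,j) with i<j and classify each by sign(x_j-x_i) * sign(y_j-y_i).
  (1,2):dx=-2,dy=+4->D; (1,3):dx=-1,dy=+9->D; (1,4):dx=+1,dy=+6->C; (1,5):dx=-6,dy=-2->C
  (1,6):dx=-9,dy=-4->C; (1,7):dx=+2,dy=+3->C; (1,8):dx=-4,dy=+11->D; (2,3):dx=+1,dy=+5->C
  (2,4):dx=+3,dy=+2->C; (2,5):dx=-4,dy=-6->C; (2,6):dx=-7,dy=-8->C; (2,7):dx=+4,dy=-1->D
  (2,8):dx=-2,dy=+7->D; (3,4):dx=+2,dy=-3->D; (3,5):dx=-5,dy=-11->C; (3,6):dx=-8,dy=-13->C
  (3,7):dx=+3,dy=-6->D; (3,8):dx=-3,dy=+2->D; (4,5):dx=-7,dy=-8->C; (4,6):dx=-10,dy=-10->C
  (4,7):dx=+1,dy=-3->D; (4,8):dx=-5,dy=+5->D; (5,6):dx=-3,dy=-2->C; (5,7):dx=+8,dy=+5->C
  (5,8):dx=+2,dy=+13->C; (6,7):dx=+11,dy=+7->C; (6,8):dx=+5,dy=+15->C; (7,8):dx=-6,dy=+8->D
Step 2: C = 17, D = 11, total pairs = 28.
Step 3: tau = (C - D)/(n(n-1)/2) = (17 - 11)/28 = 0.214286.
Step 4: Exact two-sided p-value (enumerate n! = 40320 permutations of y under H0): p = 0.548413.
Step 5: alpha = 0.1. fail to reject H0.

tau_b = 0.2143 (C=17, D=11), p = 0.548413, fail to reject H0.


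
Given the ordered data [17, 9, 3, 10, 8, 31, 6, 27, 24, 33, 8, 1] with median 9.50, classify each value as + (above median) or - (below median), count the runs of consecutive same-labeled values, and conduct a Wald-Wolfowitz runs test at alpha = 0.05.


Step 1: Compute median = 9.50; label A = above, B = below.
Labels in order: ABBABABAAABB  (n_A = 6, n_B = 6)
Step 2: Count runs R = 8.
Step 3: Under H0 (random ordering), E[R] = 2*n_A*n_B/(n_A+n_B) + 1 = 2*6*6/12 + 1 = 7.0000.
        Var[R] = 2*n_A*n_B*(2*n_A*n_B - n_A - n_B) / ((n_A+n_B)^2 * (n_A+n_B-1)) = 4320/1584 = 2.7273.
        SD[R] = 1.6514.
Step 4: Continuity-corrected z = (R - 0.5 - E[R]) / SD[R] = (8 - 0.5 - 7.0000) / 1.6514 = 0.3028.
Step 5: Two-sided p-value via normal approximation = 2*(1 - Phi(|z|)) = 0.762069.
Step 6: alpha = 0.05. fail to reject H0.

R = 8, z = 0.3028, p = 0.762069, fail to reject H0.


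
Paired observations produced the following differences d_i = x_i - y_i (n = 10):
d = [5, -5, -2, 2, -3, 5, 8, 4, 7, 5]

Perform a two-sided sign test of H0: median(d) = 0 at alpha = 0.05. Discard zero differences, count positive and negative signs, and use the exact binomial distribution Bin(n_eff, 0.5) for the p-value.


Step 1: Discard zero differences. Original n = 10; n_eff = number of nonzero differences = 10.
Nonzero differences (with sign): +5, -5, -2, +2, -3, +5, +8, +4, +7, +5
Step 2: Count signs: positive = 7, negative = 3.
Step 3: Under H0: P(positive) = 0.5, so the number of positives S ~ Bin(10, 0.5).
Step 4: Two-sided exact p-value = sum of Bin(10,0.5) probabilities at or below the observed probability = 0.343750.
Step 5: alpha = 0.05. fail to reject H0.

n_eff = 10, pos = 7, neg = 3, p = 0.343750, fail to reject H0.


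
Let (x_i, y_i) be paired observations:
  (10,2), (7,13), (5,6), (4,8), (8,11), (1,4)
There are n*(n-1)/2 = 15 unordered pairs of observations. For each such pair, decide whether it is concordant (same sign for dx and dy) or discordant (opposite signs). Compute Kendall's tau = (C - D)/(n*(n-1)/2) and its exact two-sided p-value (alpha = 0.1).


Step 1: Enumerate the 15 unordered pairs (i,j) with i<j and classify each by sign(x_j-x_i) * sign(y_j-y_i).
  (1,2):dx=-3,dy=+11->D; (1,3):dx=-5,dy=+4->D; (1,4):dx=-6,dy=+6->D; (1,5):dx=-2,dy=+9->D
  (1,6):dx=-9,dy=+2->D; (2,3):dx=-2,dy=-7->C; (2,4):dx=-3,dy=-5->C; (2,5):dx=+1,dy=-2->D
  (2,6):dx=-6,dy=-9->C; (3,4):dx=-1,dy=+2->D; (3,5):dx=+3,dy=+5->C; (3,6):dx=-4,dy=-2->C
  (4,5):dx=+4,dy=+3->C; (4,6):dx=-3,dy=-4->C; (5,6):dx=-7,dy=-7->C
Step 2: C = 8, D = 7, total pairs = 15.
Step 3: tau = (C - D)/(n(n-1)/2) = (8 - 7)/15 = 0.066667.
Step 4: Exact two-sided p-value (enumerate n! = 720 permutations of y under H0): p = 1.000000.
Step 5: alpha = 0.1. fail to reject H0.

tau_b = 0.0667 (C=8, D=7), p = 1.000000, fail to reject H0.


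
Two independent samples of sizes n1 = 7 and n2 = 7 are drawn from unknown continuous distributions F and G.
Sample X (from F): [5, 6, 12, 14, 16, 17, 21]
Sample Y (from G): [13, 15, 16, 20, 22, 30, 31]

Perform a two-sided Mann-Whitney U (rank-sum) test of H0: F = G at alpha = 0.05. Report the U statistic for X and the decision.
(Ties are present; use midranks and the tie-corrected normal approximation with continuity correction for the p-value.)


Step 1: Combine and sort all 14 observations; assign midranks.
sorted (value, group): (5,X), (6,X), (12,X), (13,Y), (14,X), (15,Y), (16,X), (16,Y), (17,X), (20,Y), (21,X), (22,Y), (30,Y), (31,Y)
ranks: 5->1, 6->2, 12->3, 13->4, 14->5, 15->6, 16->7.5, 16->7.5, 17->9, 20->10, 21->11, 22->12, 30->13, 31->14
Step 2: Rank sum for X: R1 = 1 + 2 + 3 + 5 + 7.5 + 9 + 11 = 38.5.
Step 3: U_X = R1 - n1(n1+1)/2 = 38.5 - 7*8/2 = 38.5 - 28 = 10.5.
       U_Y = n1*n2 - U_X = 49 - 10.5 = 38.5.
Step 4: Ties are present, so use the tie-corrected normal approximation (with continuity correction) for the p-value.
Step 5: p-value = 0.084192; compare to alpha = 0.05. fail to reject H0.

U_X = 10.5, p = 0.084192, fail to reject H0 at alpha = 0.05.


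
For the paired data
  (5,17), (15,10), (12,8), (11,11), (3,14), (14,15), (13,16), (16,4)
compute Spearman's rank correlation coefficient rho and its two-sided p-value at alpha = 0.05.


Step 1: Rank x and y separately (midranks; no ties here).
rank(x): 5->2, 15->7, 12->4, 11->3, 3->1, 14->6, 13->5, 16->8
rank(y): 17->8, 10->3, 8->2, 11->4, 14->5, 15->6, 16->7, 4->1
Step 2: d_i = R_x(i) - R_y(i); compute d_i^2.
  (2-8)^2=36, (7-3)^2=16, (4-2)^2=4, (3-4)^2=1, (1-5)^2=16, (6-6)^2=0, (5-7)^2=4, (8-1)^2=49
sum(d^2) = 126.
Step 3: rho = 1 - 6*126 / (8*(8^2 - 1)) = 1 - 756/504 = -0.500000.
Step 4: Under H0, t = rho * sqrt((n-2)/(1-rho^2)) = -1.4142 ~ t(6).
Step 5: Two-sided p-value from the t-distribution with 6 df = 0.207031.
Step 6: alpha = 0.05. fail to reject H0.

rho = -0.5000, p = 0.207031, fail to reject H0 at alpha = 0.05.


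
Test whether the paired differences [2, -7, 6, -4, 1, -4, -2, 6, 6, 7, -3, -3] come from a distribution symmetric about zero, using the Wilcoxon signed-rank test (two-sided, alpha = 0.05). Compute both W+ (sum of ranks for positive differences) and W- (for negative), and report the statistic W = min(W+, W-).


Step 1: Drop any zero differences (none here) and take |d_i|.
|d| = [2, 7, 6, 4, 1, 4, 2, 6, 6, 7, 3, 3]
Step 2: Midrank |d_i| (ties get averaged ranks).
ranks: |2|->2.5, |7|->11.5, |6|->9, |4|->6.5, |1|->1, |4|->6.5, |2|->2.5, |6|->9, |6|->9, |7|->11.5, |3|->4.5, |3|->4.5
Step 3: Attach original signs; sum ranks with positive sign and with negative sign.
W+ = 2.5 + 9 + 1 + 9 + 9 + 11.5 = 42
W- = 11.5 + 6.5 + 6.5 + 2.5 + 4.5 + 4.5 = 36
(Check: W+ + W- = 78 should equal n(n+1)/2 = 78.)
Step 4: Test statistic W = min(W+, W-) = 36.
Step 5: Ties in |d|, so use the tie-corrected normal approximation.
        E[W] = n(n+1)/4 = 12*13/4 = 39.
        Tie groups: |d|=2 (t=2), |d|=3 (t=2), |d|=4 (t=2), |d|=6 (t=3), |d|=7 (t=2); sum(t^3 - t) = 48.
        Var[W] = n(n+1)(2n+1)/24 - sum(t^3-t)/48 = 3900/24 - 48/48 = 161.5.
        z = (W - E[W]) / sqrt(Var[W]) = (36 - 39) / 12.7083 = -0.2361.
        Two-sided p = 2*Phi(z) = 0.813381.
Step 6: alpha = 0.05. fail to reject H0.

W+ = 42, W- = 36, W = min = 36, p = 0.813381, fail to reject H0.


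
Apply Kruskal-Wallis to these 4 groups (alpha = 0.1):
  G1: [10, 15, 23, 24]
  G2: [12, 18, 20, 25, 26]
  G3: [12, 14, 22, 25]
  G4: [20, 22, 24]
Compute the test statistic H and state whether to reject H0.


Step 1: Combine all N = 16 observations and assign midranks.
sorted (value, group, rank): (10,G1,1), (12,G2,2.5), (12,G3,2.5), (14,G3,4), (15,G1,5), (18,G2,6), (20,G2,7.5), (20,G4,7.5), (22,G3,9.5), (22,G4,9.5), (23,G1,11), (24,G1,12.5), (24,G4,12.5), (25,G2,14.5), (25,G3,14.5), (26,G2,16)
Step 2: Sum ranks within each group.
R_1 = 29.5 (n_1 = 4)
R_2 = 46.5 (n_2 = 5)
R_3 = 30.5 (n_3 = 4)
R_4 = 29.5 (n_4 = 3)
Step 3: H = 12/(N(N+1)) * sum(R_i^2/n_i) - 3(N+1)
     = 12/(16*17) * (29.5^2/4 + 46.5^2/5 + 30.5^2/4 + 29.5^2/3) - 3*17
     = 0.044118 * 1172.66 - 51
     = 0.734926.
Step 4: Ties present; correction factor C = 1 - 30/(16^3 - 16) = 0.992647. Corrected H = 0.734926 / 0.992647 = 0.740370.
Step 5: Under H0, H ~ chi^2(3); p-value = 0.863670.
Step 6: alpha = 0.1. fail to reject H0.

H = 0.7404, df = 3, p = 0.863670, fail to reject H0.


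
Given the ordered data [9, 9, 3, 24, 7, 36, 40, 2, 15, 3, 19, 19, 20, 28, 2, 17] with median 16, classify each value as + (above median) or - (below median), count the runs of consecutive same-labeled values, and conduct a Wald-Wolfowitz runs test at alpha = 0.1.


Step 1: Compute median = 16; label A = above, B = below.
Labels in order: BBBABAABBBAAAABA  (n_A = 8, n_B = 8)
Step 2: Count runs R = 8.
Step 3: Under H0 (random ordering), E[R] = 2*n_A*n_B/(n_A+n_B) + 1 = 2*8*8/16 + 1 = 9.0000.
        Var[R] = 2*n_A*n_B*(2*n_A*n_B - n_A - n_B) / ((n_A+n_B)^2 * (n_A+n_B-1)) = 14336/3840 = 3.7333.
        SD[R] = 1.9322.
Step 4: Continuity-corrected z = (R + 0.5 - E[R]) / SD[R] = (8 + 0.5 - 9.0000) / 1.9322 = -0.2588.
Step 5: Two-sided p-value via normal approximation = 2*(1 - Phi(|z|)) = 0.795809.
Step 6: alpha = 0.1. fail to reject H0.

R = 8, z = -0.2588, p = 0.795809, fail to reject H0.


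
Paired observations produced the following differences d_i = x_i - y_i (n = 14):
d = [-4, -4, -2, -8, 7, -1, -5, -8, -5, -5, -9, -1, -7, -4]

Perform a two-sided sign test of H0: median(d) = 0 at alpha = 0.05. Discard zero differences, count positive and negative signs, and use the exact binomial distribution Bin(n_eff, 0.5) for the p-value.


Step 1: Discard zero differences. Original n = 14; n_eff = number of nonzero differences = 14.
Nonzero differences (with sign): -4, -4, -2, -8, +7, -1, -5, -8, -5, -5, -9, -1, -7, -4
Step 2: Count signs: positive = 1, negative = 13.
Step 3: Under H0: P(positive) = 0.5, so the number of positives S ~ Bin(14, 0.5).
Step 4: Two-sided exact p-value = sum of Bin(14,0.5) probabilities at or below the observed probability = 0.001831.
Step 5: alpha = 0.05. reject H0.

n_eff = 14, pos = 1, neg = 13, p = 0.001831, reject H0.


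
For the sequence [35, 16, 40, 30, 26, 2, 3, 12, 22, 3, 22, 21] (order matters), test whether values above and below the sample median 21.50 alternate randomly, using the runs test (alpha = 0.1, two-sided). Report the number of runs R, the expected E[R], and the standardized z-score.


Step 1: Compute median = 21.50; label A = above, B = below.
Labels in order: ABAAABBBABAB  (n_A = 6, n_B = 6)
Step 2: Count runs R = 8.
Step 3: Under H0 (random ordering), E[R] = 2*n_A*n_B/(n_A+n_B) + 1 = 2*6*6/12 + 1 = 7.0000.
        Var[R] = 2*n_A*n_B*(2*n_A*n_B - n_A - n_B) / ((n_A+n_B)^2 * (n_A+n_B-1)) = 4320/1584 = 2.7273.
        SD[R] = 1.6514.
Step 4: Continuity-corrected z = (R - 0.5 - E[R]) / SD[R] = (8 - 0.5 - 7.0000) / 1.6514 = 0.3028.
Step 5: Two-sided p-value via normal approximation = 2*(1 - Phi(|z|)) = 0.762069.
Step 6: alpha = 0.1. fail to reject H0.

R = 8, z = 0.3028, p = 0.762069, fail to reject H0.


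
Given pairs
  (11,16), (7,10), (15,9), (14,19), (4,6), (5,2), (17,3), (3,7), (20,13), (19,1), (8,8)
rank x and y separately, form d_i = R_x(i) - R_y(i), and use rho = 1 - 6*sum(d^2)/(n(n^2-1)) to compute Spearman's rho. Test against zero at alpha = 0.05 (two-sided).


Step 1: Rank x and y separately (midranks; no ties here).
rank(x): 11->6, 7->4, 15->8, 14->7, 4->2, 5->3, 17->9, 3->1, 20->11, 19->10, 8->5
rank(y): 16->10, 10->8, 9->7, 19->11, 6->4, 2->2, 3->3, 7->5, 13->9, 1->1, 8->6
Step 2: d_i = R_x(i) - R_y(i); compute d_i^2.
  (6-10)^2=16, (4-8)^2=16, (8-7)^2=1, (7-11)^2=16, (2-4)^2=4, (3-2)^2=1, (9-3)^2=36, (1-5)^2=16, (11-9)^2=4, (10-1)^2=81, (5-6)^2=1
sum(d^2) = 192.
Step 3: rho = 1 - 6*192 / (11*(11^2 - 1)) = 1 - 1152/1320 = 0.127273.
Step 4: Under H0, t = rho * sqrt((n-2)/(1-rho^2)) = 0.3849 ~ t(9).
Step 5: Two-sided p-value from the t-distribution with 9 df = 0.709215.
Step 6: alpha = 0.05. fail to reject H0.

rho = 0.1273, p = 0.709215, fail to reject H0 at alpha = 0.05.


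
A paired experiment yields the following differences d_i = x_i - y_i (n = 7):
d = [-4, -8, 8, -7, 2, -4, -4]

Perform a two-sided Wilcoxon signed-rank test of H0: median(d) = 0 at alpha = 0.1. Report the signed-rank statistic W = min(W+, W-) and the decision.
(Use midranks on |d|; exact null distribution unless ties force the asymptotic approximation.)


Step 1: Drop any zero differences (none here) and take |d_i|.
|d| = [4, 8, 8, 7, 2, 4, 4]
Step 2: Midrank |d_i| (ties get averaged ranks).
ranks: |4|->3, |8|->6.5, |8|->6.5, |7|->5, |2|->1, |4|->3, |4|->3
Step 3: Attach original signs; sum ranks with positive sign and with negative sign.
W+ = 6.5 + 1 = 7.5
W- = 3 + 6.5 + 5 + 3 + 3 = 20.5
(Check: W+ + W- = 28 should equal n(n+1)/2 = 28.)
Step 4: Test statistic W = min(W+, W-) = 7.5.
Step 5: Ties in |d|, so use the tie-corrected normal approximation.
        E[W] = n(n+1)/4 = 7*8/4 = 14.
        Tie groups: |d|=4 (t=3), |d|=8 (t=2); sum(t^3 - t) = 30.
        Var[W] = n(n+1)(2n+1)/24 - sum(t^3-t)/48 = 840/24 - 30/48 = 34.375.
        z = (W - E[W]) / sqrt(Var[W]) = (7.5 - 14) / 5.8630 = -1.1086.
        Two-sided p = 2*Phi(z) = 0.267584.
Step 6: alpha = 0.1. fail to reject H0.

W+ = 7.5, W- = 20.5, W = min = 7.5, p = 0.267584, fail to reject H0.


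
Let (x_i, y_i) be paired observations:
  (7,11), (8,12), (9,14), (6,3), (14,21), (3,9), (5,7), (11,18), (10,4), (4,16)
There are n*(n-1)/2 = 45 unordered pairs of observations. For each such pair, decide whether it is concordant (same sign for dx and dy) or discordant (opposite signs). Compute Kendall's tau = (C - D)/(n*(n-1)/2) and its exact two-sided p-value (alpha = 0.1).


Step 1: Enumerate the 45 unordered pairs (i,j) with i<j and classify each by sign(x_j-x_i) * sign(y_j-y_i).
  (1,2):dx=+1,dy=+1->C; (1,3):dx=+2,dy=+3->C; (1,4):dx=-1,dy=-8->C; (1,5):dx=+7,dy=+10->C
  (1,6):dx=-4,dy=-2->C; (1,7):dx=-2,dy=-4->C; (1,8):dx=+4,dy=+7->C; (1,9):dx=+3,dy=-7->D
  (1,10):dx=-3,dy=+5->D; (2,3):dx=+1,dy=+2->C; (2,4):dx=-2,dy=-9->C; (2,5):dx=+6,dy=+9->C
  (2,6):dx=-5,dy=-3->C; (2,7):dx=-3,dy=-5->C; (2,8):dx=+3,dy=+6->C; (2,9):dx=+2,dy=-8->D
  (2,10):dx=-4,dy=+4->D; (3,4):dx=-3,dy=-11->C; (3,5):dx=+5,dy=+7->C; (3,6):dx=-6,dy=-5->C
  (3,7):dx=-4,dy=-7->C; (3,8):dx=+2,dy=+4->C; (3,9):dx=+1,dy=-10->D; (3,10):dx=-5,dy=+2->D
  (4,5):dx=+8,dy=+18->C; (4,6):dx=-3,dy=+6->D; (4,7):dx=-1,dy=+4->D; (4,8):dx=+5,dy=+15->C
  (4,9):dx=+4,dy=+1->C; (4,10):dx=-2,dy=+13->D; (5,6):dx=-11,dy=-12->C; (5,7):dx=-9,dy=-14->C
  (5,8):dx=-3,dy=-3->C; (5,9):dx=-4,dy=-17->C; (5,10):dx=-10,dy=-5->C; (6,7):dx=+2,dy=-2->D
  (6,8):dx=+8,dy=+9->C; (6,9):dx=+7,dy=-5->D; (6,10):dx=+1,dy=+7->C; (7,8):dx=+6,dy=+11->C
  (7,9):dx=+5,dy=-3->D; (7,10):dx=-1,dy=+9->D; (8,9):dx=-1,dy=-14->C; (8,10):dx=-7,dy=-2->C
  (9,10):dx=-6,dy=+12->D
Step 2: C = 31, D = 14, total pairs = 45.
Step 3: tau = (C - D)/(n(n-1)/2) = (31 - 14)/45 = 0.377778.
Step 4: Exact two-sided p-value (enumerate n! = 3628800 permutations of y under H0): p = 0.155742.
Step 5: alpha = 0.1. fail to reject H0.

tau_b = 0.3778 (C=31, D=14), p = 0.155742, fail to reject H0.


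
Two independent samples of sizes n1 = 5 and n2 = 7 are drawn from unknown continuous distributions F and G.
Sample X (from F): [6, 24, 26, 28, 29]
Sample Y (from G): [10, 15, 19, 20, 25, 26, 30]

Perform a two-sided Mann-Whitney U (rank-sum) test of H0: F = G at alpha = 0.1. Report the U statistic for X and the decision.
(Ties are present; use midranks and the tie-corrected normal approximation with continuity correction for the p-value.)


Step 1: Combine and sort all 12 observations; assign midranks.
sorted (value, group): (6,X), (10,Y), (15,Y), (19,Y), (20,Y), (24,X), (25,Y), (26,X), (26,Y), (28,X), (29,X), (30,Y)
ranks: 6->1, 10->2, 15->3, 19->4, 20->5, 24->6, 25->7, 26->8.5, 26->8.5, 28->10, 29->11, 30->12
Step 2: Rank sum for X: R1 = 1 + 6 + 8.5 + 10 + 11 = 36.5.
Step 3: U_X = R1 - n1(n1+1)/2 = 36.5 - 5*6/2 = 36.5 - 15 = 21.5.
       U_Y = n1*n2 - U_X = 35 - 21.5 = 13.5.
Step 4: Ties are present, so use the tie-corrected normal approximation (with continuity correction) for the p-value.
Step 5: p-value = 0.569088; compare to alpha = 0.1. fail to reject H0.

U_X = 21.5, p = 0.569088, fail to reject H0 at alpha = 0.1.


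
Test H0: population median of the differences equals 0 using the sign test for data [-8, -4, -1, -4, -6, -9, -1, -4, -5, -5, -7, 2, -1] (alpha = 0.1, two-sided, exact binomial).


Step 1: Discard zero differences. Original n = 13; n_eff = number of nonzero differences = 13.
Nonzero differences (with sign): -8, -4, -1, -4, -6, -9, -1, -4, -5, -5, -7, +2, -1
Step 2: Count signs: positive = 1, negative = 12.
Step 3: Under H0: P(positive) = 0.5, so the number of positives S ~ Bin(13, 0.5).
Step 4: Two-sided exact p-value = sum of Bin(13,0.5) probabilities at or below the observed probability = 0.003418.
Step 5: alpha = 0.1. reject H0.

n_eff = 13, pos = 1, neg = 12, p = 0.003418, reject H0.


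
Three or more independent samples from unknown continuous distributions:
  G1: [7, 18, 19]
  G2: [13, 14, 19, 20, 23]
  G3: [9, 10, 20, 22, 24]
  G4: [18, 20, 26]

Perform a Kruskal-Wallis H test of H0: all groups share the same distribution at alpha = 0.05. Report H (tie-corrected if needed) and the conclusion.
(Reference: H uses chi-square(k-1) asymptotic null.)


Step 1: Combine all N = 16 observations and assign midranks.
sorted (value, group, rank): (7,G1,1), (9,G3,2), (10,G3,3), (13,G2,4), (14,G2,5), (18,G1,6.5), (18,G4,6.5), (19,G1,8.5), (19,G2,8.5), (20,G2,11), (20,G3,11), (20,G4,11), (22,G3,13), (23,G2,14), (24,G3,15), (26,G4,16)
Step 2: Sum ranks within each group.
R_1 = 16 (n_1 = 3)
R_2 = 42.5 (n_2 = 5)
R_3 = 44 (n_3 = 5)
R_4 = 33.5 (n_4 = 3)
Step 3: H = 12/(N(N+1)) * sum(R_i^2/n_i) - 3(N+1)
     = 12/(16*17) * (16^2/3 + 42.5^2/5 + 44^2/5 + 33.5^2/3) - 3*17
     = 0.044118 * 1207.87 - 51
     = 2.288235.
Step 4: Ties present; correction factor C = 1 - 36/(16^3 - 16) = 0.991176. Corrected H = 2.288235 / 0.991176 = 2.308605.
Step 5: Under H0, H ~ chi^2(3); p-value = 0.510874.
Step 6: alpha = 0.05. fail to reject H0.

H = 2.3086, df = 3, p = 0.510874, fail to reject H0.


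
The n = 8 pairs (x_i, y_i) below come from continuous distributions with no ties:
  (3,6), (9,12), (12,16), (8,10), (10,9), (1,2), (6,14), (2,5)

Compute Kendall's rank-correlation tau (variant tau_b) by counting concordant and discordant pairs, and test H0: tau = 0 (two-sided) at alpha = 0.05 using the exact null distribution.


Step 1: Enumerate the 28 unordered pairs (i,j) with i<j and classify each by sign(x_j-x_i) * sign(y_j-y_i).
  (1,2):dx=+6,dy=+6->C; (1,3):dx=+9,dy=+10->C; (1,4):dx=+5,dy=+4->C; (1,5):dx=+7,dy=+3->C
  (1,6):dx=-2,dy=-4->C; (1,7):dx=+3,dy=+8->C; (1,8):dx=-1,dy=-1->C; (2,3):dx=+3,dy=+4->C
  (2,4):dx=-1,dy=-2->C; (2,5):dx=+1,dy=-3->D; (2,6):dx=-8,dy=-10->C; (2,7):dx=-3,dy=+2->D
  (2,8):dx=-7,dy=-7->C; (3,4):dx=-4,dy=-6->C; (3,5):dx=-2,dy=-7->C; (3,6):dx=-11,dy=-14->C
  (3,7):dx=-6,dy=-2->C; (3,8):dx=-10,dy=-11->C; (4,5):dx=+2,dy=-1->D; (4,6):dx=-7,dy=-8->C
  (4,7):dx=-2,dy=+4->D; (4,8):dx=-6,dy=-5->C; (5,6):dx=-9,dy=-7->C; (5,7):dx=-4,dy=+5->D
  (5,8):dx=-8,dy=-4->C; (6,7):dx=+5,dy=+12->C; (6,8):dx=+1,dy=+3->C; (7,8):dx=-4,dy=-9->C
Step 2: C = 23, D = 5, total pairs = 28.
Step 3: tau = (C - D)/(n(n-1)/2) = (23 - 5)/28 = 0.642857.
Step 4: Exact two-sided p-value (enumerate n! = 40320 permutations of y under H0): p = 0.031151.
Step 5: alpha = 0.05. reject H0.

tau_b = 0.6429 (C=23, D=5), p = 0.031151, reject H0.


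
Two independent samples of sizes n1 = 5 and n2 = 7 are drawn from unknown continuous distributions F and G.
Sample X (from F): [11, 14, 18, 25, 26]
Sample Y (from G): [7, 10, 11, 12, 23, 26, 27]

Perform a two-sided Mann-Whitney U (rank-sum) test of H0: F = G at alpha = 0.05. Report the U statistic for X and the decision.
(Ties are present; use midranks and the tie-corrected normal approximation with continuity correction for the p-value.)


Step 1: Combine and sort all 12 observations; assign midranks.
sorted (value, group): (7,Y), (10,Y), (11,X), (11,Y), (12,Y), (14,X), (18,X), (23,Y), (25,X), (26,X), (26,Y), (27,Y)
ranks: 7->1, 10->2, 11->3.5, 11->3.5, 12->5, 14->6, 18->7, 23->8, 25->9, 26->10.5, 26->10.5, 27->12
Step 2: Rank sum for X: R1 = 3.5 + 6 + 7 + 9 + 10.5 = 36.
Step 3: U_X = R1 - n1(n1+1)/2 = 36 - 5*6/2 = 36 - 15 = 21.
       U_Y = n1*n2 - U_X = 35 - 21 = 14.
Step 4: Ties are present, so use the tie-corrected normal approximation (with continuity correction) for the p-value.
Step 5: p-value = 0.624905; compare to alpha = 0.05. fail to reject H0.

U_X = 21, p = 0.624905, fail to reject H0 at alpha = 0.05.


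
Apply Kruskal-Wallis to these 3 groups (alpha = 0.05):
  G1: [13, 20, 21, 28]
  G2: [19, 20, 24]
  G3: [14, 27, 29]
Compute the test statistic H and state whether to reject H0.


Step 1: Combine all N = 10 observations and assign midranks.
sorted (value, group, rank): (13,G1,1), (14,G3,2), (19,G2,3), (20,G1,4.5), (20,G2,4.5), (21,G1,6), (24,G2,7), (27,G3,8), (28,G1,9), (29,G3,10)
Step 2: Sum ranks within each group.
R_1 = 20.5 (n_1 = 4)
R_2 = 14.5 (n_2 = 3)
R_3 = 20 (n_3 = 3)
Step 3: H = 12/(N(N+1)) * sum(R_i^2/n_i) - 3(N+1)
     = 12/(10*11) * (20.5^2/4 + 14.5^2/3 + 20^2/3) - 3*11
     = 0.109091 * 308.479 - 33
     = 0.652273.
Step 4: Ties present; correction factor C = 1 - 6/(10^3 - 10) = 0.993939. Corrected H = 0.652273 / 0.993939 = 0.656250.
Step 5: Under H0, H ~ chi^2(2); p-value = 0.720273.
Step 6: alpha = 0.05. fail to reject H0.

H = 0.6563, df = 2, p = 0.720273, fail to reject H0.


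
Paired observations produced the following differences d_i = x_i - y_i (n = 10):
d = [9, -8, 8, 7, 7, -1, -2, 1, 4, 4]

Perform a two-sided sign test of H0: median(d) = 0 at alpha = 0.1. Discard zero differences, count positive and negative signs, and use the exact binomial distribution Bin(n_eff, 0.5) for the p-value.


Step 1: Discard zero differences. Original n = 10; n_eff = number of nonzero differences = 10.
Nonzero differences (with sign): +9, -8, +8, +7, +7, -1, -2, +1, +4, +4
Step 2: Count signs: positive = 7, negative = 3.
Step 3: Under H0: P(positive) = 0.5, so the number of positives S ~ Bin(10, 0.5).
Step 4: Two-sided exact p-value = sum of Bin(10,0.5) probabilities at or below the observed probability = 0.343750.
Step 5: alpha = 0.1. fail to reject H0.

n_eff = 10, pos = 7, neg = 3, p = 0.343750, fail to reject H0.


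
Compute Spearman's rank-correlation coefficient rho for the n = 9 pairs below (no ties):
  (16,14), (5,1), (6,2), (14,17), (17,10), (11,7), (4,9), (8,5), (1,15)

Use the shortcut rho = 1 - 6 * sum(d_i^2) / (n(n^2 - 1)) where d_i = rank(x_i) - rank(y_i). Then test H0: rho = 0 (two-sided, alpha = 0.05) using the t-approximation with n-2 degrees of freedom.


Step 1: Rank x and y separately (midranks; no ties here).
rank(x): 16->8, 5->3, 6->4, 14->7, 17->9, 11->6, 4->2, 8->5, 1->1
rank(y): 14->7, 1->1, 2->2, 17->9, 10->6, 7->4, 9->5, 5->3, 15->8
Step 2: d_i = R_x(i) - R_y(i); compute d_i^2.
  (8-7)^2=1, (3-1)^2=4, (4-2)^2=4, (7-9)^2=4, (9-6)^2=9, (6-4)^2=4, (2-5)^2=9, (5-3)^2=4, (1-8)^2=49
sum(d^2) = 88.
Step 3: rho = 1 - 6*88 / (9*(9^2 - 1)) = 1 - 528/720 = 0.266667.
Step 4: Under H0, t = rho * sqrt((n-2)/(1-rho^2)) = 0.7320 ~ t(7).
Step 5: Two-sided p-value from the t-distribution with 7 df = 0.487922.
Step 6: alpha = 0.05. fail to reject H0.

rho = 0.2667, p = 0.487922, fail to reject H0 at alpha = 0.05.


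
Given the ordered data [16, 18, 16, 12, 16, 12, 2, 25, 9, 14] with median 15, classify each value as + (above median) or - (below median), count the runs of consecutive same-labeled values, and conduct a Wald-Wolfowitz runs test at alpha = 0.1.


Step 1: Compute median = 15; label A = above, B = below.
Labels in order: AAABABBABB  (n_A = 5, n_B = 5)
Step 2: Count runs R = 6.
Step 3: Under H0 (random ordering), E[R] = 2*n_A*n_B/(n_A+n_B) + 1 = 2*5*5/10 + 1 = 6.0000.
        Var[R] = 2*n_A*n_B*(2*n_A*n_B - n_A - n_B) / ((n_A+n_B)^2 * (n_A+n_B-1)) = 2000/900 = 2.2222.
        SD[R] = 1.4907.
Step 4: R = E[R], so z = 0 with no continuity correction.
Step 5: Two-sided p-value via normal approximation = 2*(1 - Phi(|z|)) = 1.000000.
Step 6: alpha = 0.1. fail to reject H0.

R = 6, z = 0.0000, p = 1.000000, fail to reject H0.


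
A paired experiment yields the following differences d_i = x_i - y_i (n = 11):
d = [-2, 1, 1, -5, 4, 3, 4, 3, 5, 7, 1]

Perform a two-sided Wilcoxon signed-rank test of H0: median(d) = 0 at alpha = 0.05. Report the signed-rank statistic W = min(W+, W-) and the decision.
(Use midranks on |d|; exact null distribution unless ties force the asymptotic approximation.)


Step 1: Drop any zero differences (none here) and take |d_i|.
|d| = [2, 1, 1, 5, 4, 3, 4, 3, 5, 7, 1]
Step 2: Midrank |d_i| (ties get averaged ranks).
ranks: |2|->4, |1|->2, |1|->2, |5|->9.5, |4|->7.5, |3|->5.5, |4|->7.5, |3|->5.5, |5|->9.5, |7|->11, |1|->2
Step 3: Attach original signs; sum ranks with positive sign and with negative sign.
W+ = 2 + 2 + 7.5 + 5.5 + 7.5 + 5.5 + 9.5 + 11 + 2 = 52.5
W- = 4 + 9.5 = 13.5
(Check: W+ + W- = 66 should equal n(n+1)/2 = 66.)
Step 4: Test statistic W = min(W+, W-) = 13.5.
Step 5: Ties in |d|, so use the tie-corrected normal approximation.
        E[W] = n(n+1)/4 = 11*12/4 = 33.
        Tie groups: |d|=1 (t=3), |d|=3 (t=2), |d|=4 (t=2), |d|=5 (t=2); sum(t^3 - t) = 42.
        Var[W] = n(n+1)(2n+1)/24 - sum(t^3-t)/48 = 3036/24 - 42/48 = 125.625.
        z = (W - E[W]) / sqrt(Var[W]) = (13.5 - 33) / 11.2083 = -1.7398.
        Two-sided p = 2*Phi(z) = 0.081896.
Step 6: alpha = 0.05. fail to reject H0.

W+ = 52.5, W- = 13.5, W = min = 13.5, p = 0.081896, fail to reject H0.


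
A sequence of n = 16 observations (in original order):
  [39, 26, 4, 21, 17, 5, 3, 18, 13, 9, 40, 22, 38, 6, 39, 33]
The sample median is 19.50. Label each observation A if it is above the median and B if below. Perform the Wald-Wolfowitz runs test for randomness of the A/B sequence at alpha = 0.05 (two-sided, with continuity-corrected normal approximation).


Step 1: Compute median = 19.50; label A = above, B = below.
Labels in order: AABABBBBBBAAABAA  (n_A = 8, n_B = 8)
Step 2: Count runs R = 7.
Step 3: Under H0 (random ordering), E[R] = 2*n_A*n_B/(n_A+n_B) + 1 = 2*8*8/16 + 1 = 9.0000.
        Var[R] = 2*n_A*n_B*(2*n_A*n_B - n_A - n_B) / ((n_A+n_B)^2 * (n_A+n_B-1)) = 14336/3840 = 3.7333.
        SD[R] = 1.9322.
Step 4: Continuity-corrected z = (R + 0.5 - E[R]) / SD[R] = (7 + 0.5 - 9.0000) / 1.9322 = -0.7763.
Step 5: Two-sided p-value via normal approximation = 2*(1 - Phi(|z|)) = 0.437558.
Step 6: alpha = 0.05. fail to reject H0.

R = 7, z = -0.7763, p = 0.437558, fail to reject H0.


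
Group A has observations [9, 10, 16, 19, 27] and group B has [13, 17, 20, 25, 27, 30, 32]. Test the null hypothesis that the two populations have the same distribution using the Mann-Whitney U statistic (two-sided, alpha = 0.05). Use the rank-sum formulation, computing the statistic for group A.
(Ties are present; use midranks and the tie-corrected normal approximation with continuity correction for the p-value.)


Step 1: Combine and sort all 12 observations; assign midranks.
sorted (value, group): (9,X), (10,X), (13,Y), (16,X), (17,Y), (19,X), (20,Y), (25,Y), (27,X), (27,Y), (30,Y), (32,Y)
ranks: 9->1, 10->2, 13->3, 16->4, 17->5, 19->6, 20->7, 25->8, 27->9.5, 27->9.5, 30->11, 32->12
Step 2: Rank sum for X: R1 = 1 + 2 + 4 + 6 + 9.5 = 22.5.
Step 3: U_X = R1 - n1(n1+1)/2 = 22.5 - 5*6/2 = 22.5 - 15 = 7.5.
       U_Y = n1*n2 - U_X = 35 - 7.5 = 27.5.
Step 4: Ties are present, so use the tie-corrected normal approximation (with continuity correction) for the p-value.
Step 5: p-value = 0.122225; compare to alpha = 0.05. fail to reject H0.

U_X = 7.5, p = 0.122225, fail to reject H0 at alpha = 0.05.
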